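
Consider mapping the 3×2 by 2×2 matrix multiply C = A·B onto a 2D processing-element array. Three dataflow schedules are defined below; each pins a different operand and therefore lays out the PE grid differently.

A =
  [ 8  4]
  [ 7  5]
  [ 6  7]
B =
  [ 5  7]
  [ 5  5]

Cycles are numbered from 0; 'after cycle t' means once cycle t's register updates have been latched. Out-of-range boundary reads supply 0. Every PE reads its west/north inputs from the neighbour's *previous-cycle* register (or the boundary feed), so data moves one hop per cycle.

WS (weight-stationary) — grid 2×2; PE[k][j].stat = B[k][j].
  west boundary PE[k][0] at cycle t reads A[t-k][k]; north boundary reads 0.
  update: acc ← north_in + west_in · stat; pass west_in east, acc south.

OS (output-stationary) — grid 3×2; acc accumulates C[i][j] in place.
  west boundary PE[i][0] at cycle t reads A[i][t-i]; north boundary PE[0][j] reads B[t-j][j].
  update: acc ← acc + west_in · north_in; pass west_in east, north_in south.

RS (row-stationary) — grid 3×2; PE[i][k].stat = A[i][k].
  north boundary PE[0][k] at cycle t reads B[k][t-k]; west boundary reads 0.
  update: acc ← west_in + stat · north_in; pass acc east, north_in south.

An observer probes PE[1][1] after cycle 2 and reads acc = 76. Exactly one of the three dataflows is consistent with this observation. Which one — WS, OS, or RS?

dataflow = WS

— WS: 2×2; PE[1][1] trace:
  after 0 — PE[1][1] acc=0, pass-E 0, pass-S 0
  after 1 — PE[1][1] acc=0, pass-E 0, pass-S 0
  after 2 — PE[1][1] acc=76, pass-E 4, pass-S 76
— OS: 3×2; PE[1][1] trace:
  after 0 — PE[1][1] acc=0, pass-E 0, pass-S 0
  after 1 — PE[1][1] acc=0, pass-E 0, pass-S 0
  after 2 — PE[1][1] acc=49, pass-E 7, pass-S 7
— RS: 3×2; PE[1][1] trace:
  after 0 — PE[1][1] acc=0, pass-E 0, pass-S 0
  after 1 — PE[1][1] acc=0, pass-E 0, pass-S 0
  after 2 — PE[1][1] acc=60, pass-E 60, pass-S 5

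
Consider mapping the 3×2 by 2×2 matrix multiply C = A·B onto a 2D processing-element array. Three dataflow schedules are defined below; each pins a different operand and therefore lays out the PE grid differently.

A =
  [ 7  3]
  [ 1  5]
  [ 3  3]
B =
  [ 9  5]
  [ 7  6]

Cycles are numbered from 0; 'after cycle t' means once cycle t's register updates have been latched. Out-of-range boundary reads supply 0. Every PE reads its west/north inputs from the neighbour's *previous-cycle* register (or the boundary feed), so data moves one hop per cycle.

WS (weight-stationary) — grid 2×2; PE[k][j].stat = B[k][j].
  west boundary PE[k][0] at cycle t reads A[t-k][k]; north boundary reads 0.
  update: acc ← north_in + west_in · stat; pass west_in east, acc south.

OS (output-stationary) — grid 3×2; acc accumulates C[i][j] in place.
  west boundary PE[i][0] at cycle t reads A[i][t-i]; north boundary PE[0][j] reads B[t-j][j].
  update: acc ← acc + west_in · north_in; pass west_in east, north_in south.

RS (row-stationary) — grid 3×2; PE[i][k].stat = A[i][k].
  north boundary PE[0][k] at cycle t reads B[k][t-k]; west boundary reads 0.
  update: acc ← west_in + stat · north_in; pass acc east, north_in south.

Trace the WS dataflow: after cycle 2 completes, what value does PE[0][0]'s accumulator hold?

WS on a 2×2 grid — tracing PE[0][0] and its feeders:
  0: (0,0).acc=63  regs=<7,63>
  1: (0,0).acc=9  regs=<1,9>
  2: (0,0).acc=27  regs=<3,27>

PE[0][0].acc = 27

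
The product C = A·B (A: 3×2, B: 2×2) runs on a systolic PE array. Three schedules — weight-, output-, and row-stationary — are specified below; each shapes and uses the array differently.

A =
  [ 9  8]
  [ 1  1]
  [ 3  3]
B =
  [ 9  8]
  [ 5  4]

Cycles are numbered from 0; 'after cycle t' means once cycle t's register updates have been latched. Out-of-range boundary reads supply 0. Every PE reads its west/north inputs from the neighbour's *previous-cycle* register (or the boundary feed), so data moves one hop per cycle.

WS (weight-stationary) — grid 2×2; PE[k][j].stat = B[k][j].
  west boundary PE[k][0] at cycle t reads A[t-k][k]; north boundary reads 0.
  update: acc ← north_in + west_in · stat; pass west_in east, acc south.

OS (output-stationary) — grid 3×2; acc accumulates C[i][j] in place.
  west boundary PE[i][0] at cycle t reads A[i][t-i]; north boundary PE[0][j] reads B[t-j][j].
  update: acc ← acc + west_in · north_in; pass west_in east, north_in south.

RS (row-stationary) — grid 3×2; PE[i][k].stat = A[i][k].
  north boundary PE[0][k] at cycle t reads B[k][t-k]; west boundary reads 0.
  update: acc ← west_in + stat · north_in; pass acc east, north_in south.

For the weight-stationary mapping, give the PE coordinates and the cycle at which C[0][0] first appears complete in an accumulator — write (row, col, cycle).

(row, col, cycle) = (1, 0, 1)

WS: C[0][0] accumulates in PE[1][0]:
  0: (1,0).acc=0  regs=<0,0>
  1: (1,0).acc=121  regs=<8,121>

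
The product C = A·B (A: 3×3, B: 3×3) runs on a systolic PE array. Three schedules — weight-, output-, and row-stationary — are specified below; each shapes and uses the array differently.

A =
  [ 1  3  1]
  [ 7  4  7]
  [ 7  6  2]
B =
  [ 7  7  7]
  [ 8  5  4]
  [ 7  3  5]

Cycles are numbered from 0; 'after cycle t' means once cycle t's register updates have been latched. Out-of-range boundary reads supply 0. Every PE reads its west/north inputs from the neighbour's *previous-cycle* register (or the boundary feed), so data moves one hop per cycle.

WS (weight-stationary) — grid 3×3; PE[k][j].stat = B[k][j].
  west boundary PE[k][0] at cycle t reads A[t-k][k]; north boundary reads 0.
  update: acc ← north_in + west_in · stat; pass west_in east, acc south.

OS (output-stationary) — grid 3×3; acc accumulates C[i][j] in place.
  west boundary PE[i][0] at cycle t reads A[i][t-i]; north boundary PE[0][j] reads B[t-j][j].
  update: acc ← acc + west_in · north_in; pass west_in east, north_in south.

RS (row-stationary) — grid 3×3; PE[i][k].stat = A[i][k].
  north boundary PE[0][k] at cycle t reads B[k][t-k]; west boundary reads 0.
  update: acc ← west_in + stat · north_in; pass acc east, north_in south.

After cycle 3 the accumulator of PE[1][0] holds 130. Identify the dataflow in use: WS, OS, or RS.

WS (3×3 grid), PE[1][0]:
  cycle 0: PE[1][0] → acc 0, east 0, south 0
  cycle 1: PE[1][0] → acc 31, east 3, south 31
  cycle 2: PE[1][0] → acc 81, east 4, south 81
  cycle 3: PE[1][0] → acc 97, east 6, south 97
OS (3×3 grid), PE[1][0]:
  cycle 0: PE[1][0] → acc 0, east 0, south 0
  cycle 1: PE[1][0] → acc 49, east 7, south 7
  cycle 2: PE[1][0] → acc 81, east 4, south 8
  cycle 3: PE[1][0] → acc 130, east 7, south 7
RS (3×3 grid), PE[1][0]:
  cycle 0: PE[1][0] → acc 0, east 0, south 0
  cycle 1: PE[1][0] → acc 49, east 49, south 7
  cycle 2: PE[1][0] → acc 49, east 49, south 7
  cycle 3: PE[1][0] → acc 49, east 49, south 7

dataflow = OS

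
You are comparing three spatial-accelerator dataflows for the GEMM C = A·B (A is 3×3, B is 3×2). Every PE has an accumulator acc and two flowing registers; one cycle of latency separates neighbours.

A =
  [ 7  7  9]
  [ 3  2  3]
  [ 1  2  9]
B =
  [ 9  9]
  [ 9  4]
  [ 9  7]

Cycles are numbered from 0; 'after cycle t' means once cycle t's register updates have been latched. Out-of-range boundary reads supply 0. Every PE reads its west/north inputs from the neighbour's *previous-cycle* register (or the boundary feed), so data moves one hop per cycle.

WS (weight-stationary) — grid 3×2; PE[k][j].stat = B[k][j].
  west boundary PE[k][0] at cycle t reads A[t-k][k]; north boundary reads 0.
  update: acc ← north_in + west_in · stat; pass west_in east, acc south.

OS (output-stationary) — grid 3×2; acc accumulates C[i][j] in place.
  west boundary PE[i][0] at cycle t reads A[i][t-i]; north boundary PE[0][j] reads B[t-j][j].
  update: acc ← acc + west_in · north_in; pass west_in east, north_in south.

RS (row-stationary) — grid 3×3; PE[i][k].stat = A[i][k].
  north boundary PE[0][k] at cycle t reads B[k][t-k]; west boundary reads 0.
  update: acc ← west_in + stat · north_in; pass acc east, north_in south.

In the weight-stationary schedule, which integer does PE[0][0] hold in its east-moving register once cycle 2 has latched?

register = 1

Tracing WS — 3×2 array, target PE[0][0]:
  after 0 — PE[0][0] acc=63, pass-E 7, pass-S 63
  after 1 — PE[0][0] acc=27, pass-E 3, pass-S 27
  after 2 — PE[0][0] acc=9, pass-E 1, pass-S 9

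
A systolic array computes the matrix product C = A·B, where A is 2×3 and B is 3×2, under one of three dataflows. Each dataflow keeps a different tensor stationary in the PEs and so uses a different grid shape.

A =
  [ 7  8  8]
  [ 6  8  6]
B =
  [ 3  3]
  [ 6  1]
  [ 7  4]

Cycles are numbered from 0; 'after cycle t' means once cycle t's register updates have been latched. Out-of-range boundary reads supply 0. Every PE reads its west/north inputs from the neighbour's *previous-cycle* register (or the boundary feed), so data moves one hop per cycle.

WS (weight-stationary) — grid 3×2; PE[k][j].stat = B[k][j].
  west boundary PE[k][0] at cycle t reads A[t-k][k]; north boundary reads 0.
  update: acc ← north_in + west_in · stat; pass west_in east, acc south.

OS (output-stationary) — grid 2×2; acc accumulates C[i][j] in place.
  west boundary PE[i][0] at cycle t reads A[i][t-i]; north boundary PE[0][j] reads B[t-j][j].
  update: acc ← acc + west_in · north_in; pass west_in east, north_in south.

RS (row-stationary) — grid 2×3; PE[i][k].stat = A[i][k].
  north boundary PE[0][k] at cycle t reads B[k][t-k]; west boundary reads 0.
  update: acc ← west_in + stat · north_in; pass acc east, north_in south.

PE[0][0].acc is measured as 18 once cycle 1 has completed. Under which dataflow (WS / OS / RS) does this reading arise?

Under WS (3×2), PE[0][0]:
  c0 r0c0: 21 / 7 / 21
  c1 r0c0: 18 / 6 / 18
Under OS (2×2), PE[0][0]:
  c0 r0c0: 21 / 7 / 3
  c1 r0c0: 69 / 8 / 6
Under RS (2×3), PE[0][0]:
  c0 r0c0: 21 / 21 / 3
  c1 r0c0: 21 / 21 / 3

dataflow = WS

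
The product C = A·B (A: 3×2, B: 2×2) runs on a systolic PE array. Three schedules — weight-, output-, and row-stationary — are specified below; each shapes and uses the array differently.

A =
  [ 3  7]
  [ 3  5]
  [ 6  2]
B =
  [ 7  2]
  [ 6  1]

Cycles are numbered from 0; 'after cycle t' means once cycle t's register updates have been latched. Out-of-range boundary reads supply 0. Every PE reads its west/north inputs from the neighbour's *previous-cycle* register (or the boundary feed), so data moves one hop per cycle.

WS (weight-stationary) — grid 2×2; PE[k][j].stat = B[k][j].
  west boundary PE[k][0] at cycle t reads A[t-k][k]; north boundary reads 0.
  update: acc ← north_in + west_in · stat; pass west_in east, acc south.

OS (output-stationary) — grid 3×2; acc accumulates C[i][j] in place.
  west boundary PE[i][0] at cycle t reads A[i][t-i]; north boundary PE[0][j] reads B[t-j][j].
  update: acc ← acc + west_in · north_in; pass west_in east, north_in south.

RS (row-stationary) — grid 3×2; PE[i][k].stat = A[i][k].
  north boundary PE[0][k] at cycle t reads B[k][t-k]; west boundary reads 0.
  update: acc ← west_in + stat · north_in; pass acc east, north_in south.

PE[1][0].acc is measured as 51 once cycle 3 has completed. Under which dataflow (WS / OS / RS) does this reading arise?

dataflow = OS

— WS: 2×2; PE[1][0] trace:
  @0  [1,0]  acc 0  |  →0  ↓0
  @1  [1,0]  acc 63  |  →7  ↓63
  @2  [1,0]  acc 51  |  →5  ↓51
  @3  [1,0]  acc 54  |  →2  ↓54
— OS: 3×2; PE[1][0] trace:
  @0  [1,0]  acc 0  |  →0  ↓0
  @1  [1,0]  acc 21  |  →3  ↓7
  @2  [1,0]  acc 51  |  →5  ↓6
  @3  [1,0]  acc 51  |  →0  ↓0
— RS: 3×2; PE[1][0] trace:
  @0  [1,0]  acc 0  |  →0  ↓0
  @1  [1,0]  acc 21  |  →21  ↓7
  @2  [1,0]  acc 6  |  →6  ↓2
  @3  [1,0]  acc 0  |  →0  ↓0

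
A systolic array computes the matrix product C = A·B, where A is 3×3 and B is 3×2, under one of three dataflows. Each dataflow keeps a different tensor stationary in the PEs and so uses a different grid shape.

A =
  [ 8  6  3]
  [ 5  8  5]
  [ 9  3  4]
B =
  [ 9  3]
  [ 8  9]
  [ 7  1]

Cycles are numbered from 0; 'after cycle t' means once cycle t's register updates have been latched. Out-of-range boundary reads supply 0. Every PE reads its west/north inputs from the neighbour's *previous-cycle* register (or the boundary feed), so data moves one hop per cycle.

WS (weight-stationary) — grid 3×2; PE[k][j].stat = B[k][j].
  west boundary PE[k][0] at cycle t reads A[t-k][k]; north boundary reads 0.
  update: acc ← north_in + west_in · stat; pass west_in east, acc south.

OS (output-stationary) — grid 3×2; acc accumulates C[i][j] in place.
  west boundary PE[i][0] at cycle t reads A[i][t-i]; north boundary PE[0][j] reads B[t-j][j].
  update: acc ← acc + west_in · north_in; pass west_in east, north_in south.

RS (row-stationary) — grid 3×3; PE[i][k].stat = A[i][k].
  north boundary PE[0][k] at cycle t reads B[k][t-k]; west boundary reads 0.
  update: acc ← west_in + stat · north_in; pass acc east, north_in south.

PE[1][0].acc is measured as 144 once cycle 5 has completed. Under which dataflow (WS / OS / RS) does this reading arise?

dataflow = OS

Under WS (3×2), PE[1][0]:
  step 0 · PE1,0: acc=0; fwd→0 fwd↓0
  step 1 · PE1,0: acc=120; fwd→6 fwd↓120
  step 2 · PE1,0: acc=109; fwd→8 fwd↓109
  step 3 · PE1,0: acc=105; fwd→3 fwd↓105
  step 4 · PE1,0: acc=0; fwd→0 fwd↓0
  step 5 · PE1,0: acc=0; fwd→0 fwd↓0
Under OS (3×2), PE[1][0]:
  step 0 · PE1,0: acc=0; fwd→0 fwd↓0
  step 1 · PE1,0: acc=45; fwd→5 fwd↓9
  step 2 · PE1,0: acc=109; fwd→8 fwd↓8
  step 3 · PE1,0: acc=144; fwd→5 fwd↓7
  step 4 · PE1,0: acc=144; fwd→0 fwd↓0
  step 5 · PE1,0: acc=144; fwd→0 fwd↓0
Under RS (3×3), PE[1][0]:
  step 0 · PE1,0: acc=0; fwd→0 fwd↓0
  step 1 · PE1,0: acc=45; fwd→45 fwd↓9
  step 2 · PE1,0: acc=15; fwd→15 fwd↓3
  step 3 · PE1,0: acc=0; fwd→0 fwd↓0
  step 4 · PE1,0: acc=0; fwd→0 fwd↓0
  step 5 · PE1,0: acc=0; fwd→0 fwd↓0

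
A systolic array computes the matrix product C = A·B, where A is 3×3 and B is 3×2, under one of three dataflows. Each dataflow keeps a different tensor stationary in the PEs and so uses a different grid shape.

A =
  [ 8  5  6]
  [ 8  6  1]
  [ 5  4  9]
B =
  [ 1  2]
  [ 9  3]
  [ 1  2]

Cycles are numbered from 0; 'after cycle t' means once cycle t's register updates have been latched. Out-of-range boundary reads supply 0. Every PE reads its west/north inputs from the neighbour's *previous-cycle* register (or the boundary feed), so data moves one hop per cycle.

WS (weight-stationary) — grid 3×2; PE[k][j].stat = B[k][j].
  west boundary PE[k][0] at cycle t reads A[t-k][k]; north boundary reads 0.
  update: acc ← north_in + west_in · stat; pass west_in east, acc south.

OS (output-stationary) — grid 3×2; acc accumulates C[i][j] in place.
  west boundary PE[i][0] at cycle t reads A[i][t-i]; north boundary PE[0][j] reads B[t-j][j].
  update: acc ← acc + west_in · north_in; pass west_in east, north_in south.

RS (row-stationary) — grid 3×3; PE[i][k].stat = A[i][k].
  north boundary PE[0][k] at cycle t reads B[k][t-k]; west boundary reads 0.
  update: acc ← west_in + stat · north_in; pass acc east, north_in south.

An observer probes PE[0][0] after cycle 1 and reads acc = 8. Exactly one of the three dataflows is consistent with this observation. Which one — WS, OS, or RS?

dataflow = WS

WS [3×2] PE[0][0] across cycles:
  cycle 0: PE[0][0] → acc 8, east 8, south 8
  cycle 1: PE[0][0] → acc 8, east 8, south 8
OS [3×2] PE[0][0] across cycles:
  cycle 0: PE[0][0] → acc 8, east 8, south 1
  cycle 1: PE[0][0] → acc 53, east 5, south 9
RS [3×3] PE[0][0] across cycles:
  cycle 0: PE[0][0] → acc 8, east 8, south 1
  cycle 1: PE[0][0] → acc 16, east 16, south 2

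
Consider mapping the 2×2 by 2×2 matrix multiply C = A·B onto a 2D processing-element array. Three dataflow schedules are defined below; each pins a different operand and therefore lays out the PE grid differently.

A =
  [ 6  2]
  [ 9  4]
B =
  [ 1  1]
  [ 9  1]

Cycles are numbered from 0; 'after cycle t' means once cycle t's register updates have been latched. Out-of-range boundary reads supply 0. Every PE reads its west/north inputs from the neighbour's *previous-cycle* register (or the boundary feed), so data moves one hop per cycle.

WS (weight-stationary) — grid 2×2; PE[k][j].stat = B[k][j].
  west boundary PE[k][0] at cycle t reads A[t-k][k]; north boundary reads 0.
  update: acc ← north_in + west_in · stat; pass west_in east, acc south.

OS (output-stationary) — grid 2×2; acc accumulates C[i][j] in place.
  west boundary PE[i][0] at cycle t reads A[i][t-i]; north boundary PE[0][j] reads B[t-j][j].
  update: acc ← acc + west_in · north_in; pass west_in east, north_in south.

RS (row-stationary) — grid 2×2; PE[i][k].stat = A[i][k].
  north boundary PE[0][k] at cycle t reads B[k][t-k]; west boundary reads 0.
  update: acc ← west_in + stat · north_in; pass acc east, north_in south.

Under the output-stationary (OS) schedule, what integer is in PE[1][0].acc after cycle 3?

PE[1][0].acc = 45

OS (2×2). Following PE[1][0] plus its west/north inputs:
  step 0 · PE0,0: acc=6; fwd→6 fwd↓1
  step 0 · PE1,0: acc=0; fwd→0 fwd↓0
  step 1 · PE0,0: acc=24; fwd→2 fwd↓9
  step 1 · PE1,0: acc=9; fwd→9 fwd↓1
  step 2 · PE0,0: acc=24; fwd→0 fwd↓0
  step 2 · PE1,0: acc=45; fwd→4 fwd↓9
  step 3 · PE0,0: acc=24; fwd→0 fwd↓0
  step 3 · PE1,0: acc=45; fwd→0 fwd↓0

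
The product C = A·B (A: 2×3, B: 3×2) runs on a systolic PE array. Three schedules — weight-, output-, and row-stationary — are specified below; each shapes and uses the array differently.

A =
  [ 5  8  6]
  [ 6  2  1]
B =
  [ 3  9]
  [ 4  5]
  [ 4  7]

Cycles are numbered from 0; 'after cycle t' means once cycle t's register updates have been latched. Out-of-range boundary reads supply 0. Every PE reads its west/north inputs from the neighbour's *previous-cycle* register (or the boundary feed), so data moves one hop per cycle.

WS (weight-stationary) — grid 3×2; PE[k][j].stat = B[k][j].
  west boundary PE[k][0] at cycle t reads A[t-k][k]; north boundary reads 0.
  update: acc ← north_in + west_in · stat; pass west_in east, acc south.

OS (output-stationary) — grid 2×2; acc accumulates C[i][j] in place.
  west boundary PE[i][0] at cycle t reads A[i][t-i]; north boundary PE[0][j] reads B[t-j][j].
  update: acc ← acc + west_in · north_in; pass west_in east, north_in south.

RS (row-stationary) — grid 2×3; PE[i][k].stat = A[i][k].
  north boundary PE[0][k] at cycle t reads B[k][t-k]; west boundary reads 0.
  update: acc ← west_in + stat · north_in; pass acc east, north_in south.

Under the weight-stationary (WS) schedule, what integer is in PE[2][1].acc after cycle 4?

Tracing WS — 3×2 array, target PE[2][1]:
  step 0 · PE1,1: acc=0; fwd→0 fwd↓0
  step 0 · PE2,0: acc=0; fwd→0 fwd↓0
  step 0 · PE2,1: acc=0; fwd→0 fwd↓0
  step 1 · PE1,1: acc=0; fwd→0 fwd↓0
  step 1 · PE2,0: acc=0; fwd→0 fwd↓0
  step 1 · PE2,1: acc=0; fwd→0 fwd↓0
  step 2 · PE1,1: acc=85; fwd→8 fwd↓85
  step 2 · PE2,0: acc=71; fwd→6 fwd↓71
  step 2 · PE2,1: acc=0; fwd→0 fwd↓0
  step 3 · PE1,1: acc=64; fwd→2 fwd↓64
  step 3 · PE2,0: acc=30; fwd→1 fwd↓30
  step 3 · PE2,1: acc=127; fwd→6 fwd↓127
  step 4 · PE1,1: acc=0; fwd→0 fwd↓0
  step 4 · PE2,0: acc=0; fwd→0 fwd↓0
  step 4 · PE2,1: acc=71; fwd→1 fwd↓71

PE[2][1].acc = 71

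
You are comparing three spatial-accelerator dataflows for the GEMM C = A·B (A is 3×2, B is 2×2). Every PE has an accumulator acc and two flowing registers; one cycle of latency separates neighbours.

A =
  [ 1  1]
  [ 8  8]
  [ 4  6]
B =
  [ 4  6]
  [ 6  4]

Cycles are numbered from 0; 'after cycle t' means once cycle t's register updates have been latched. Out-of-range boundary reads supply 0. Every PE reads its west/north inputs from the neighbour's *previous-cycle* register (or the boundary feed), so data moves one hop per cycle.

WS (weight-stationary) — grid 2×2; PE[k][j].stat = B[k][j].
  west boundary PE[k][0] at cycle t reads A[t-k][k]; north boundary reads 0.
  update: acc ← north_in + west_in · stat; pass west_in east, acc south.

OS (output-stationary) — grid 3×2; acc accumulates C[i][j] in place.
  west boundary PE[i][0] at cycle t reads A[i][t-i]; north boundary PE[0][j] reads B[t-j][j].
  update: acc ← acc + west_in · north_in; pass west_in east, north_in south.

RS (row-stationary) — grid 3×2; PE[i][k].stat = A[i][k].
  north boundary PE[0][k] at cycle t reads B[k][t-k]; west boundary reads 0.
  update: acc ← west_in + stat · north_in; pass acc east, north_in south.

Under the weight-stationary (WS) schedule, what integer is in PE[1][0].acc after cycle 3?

PE[1][0].acc = 52

WS 2×2: PE[1][0] cycle-by-cycle (with neighbour feeds):
  0: (0,0).acc=4  regs=<1,4>
  0: (1,0).acc=0  regs=<0,0>
  1: (0,0).acc=32  regs=<8,32>
  1: (1,0).acc=10  regs=<1,10>
  2: (0,0).acc=16  regs=<4,16>
  2: (1,0).acc=80  regs=<8,80>
  3: (0,0).acc=0  regs=<0,0>
  3: (1,0).acc=52  regs=<6,52>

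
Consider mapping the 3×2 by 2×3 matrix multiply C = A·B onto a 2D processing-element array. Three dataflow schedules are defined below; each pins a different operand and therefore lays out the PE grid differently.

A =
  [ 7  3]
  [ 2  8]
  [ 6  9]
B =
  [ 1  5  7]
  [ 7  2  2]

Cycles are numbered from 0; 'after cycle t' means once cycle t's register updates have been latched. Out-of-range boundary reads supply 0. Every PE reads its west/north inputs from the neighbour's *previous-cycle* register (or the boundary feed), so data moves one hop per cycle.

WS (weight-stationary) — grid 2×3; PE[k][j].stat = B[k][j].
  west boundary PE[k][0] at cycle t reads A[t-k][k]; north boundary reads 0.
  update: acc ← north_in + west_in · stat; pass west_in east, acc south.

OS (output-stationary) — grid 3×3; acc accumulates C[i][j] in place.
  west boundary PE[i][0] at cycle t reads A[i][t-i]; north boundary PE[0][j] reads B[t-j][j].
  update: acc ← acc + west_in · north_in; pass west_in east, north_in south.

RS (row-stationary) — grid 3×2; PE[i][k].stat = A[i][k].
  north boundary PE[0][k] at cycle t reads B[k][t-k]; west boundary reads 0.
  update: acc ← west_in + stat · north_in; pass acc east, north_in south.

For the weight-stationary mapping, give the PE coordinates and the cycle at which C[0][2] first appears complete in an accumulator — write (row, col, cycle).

Under WS, C[0][2] lands at PE[1][2]:
  after 0 — PE[1][2] acc=0, pass-E 0, pass-S 0
  after 1 — PE[1][2] acc=0, pass-E 0, pass-S 0
  after 2 — PE[1][2] acc=0, pass-E 0, pass-S 0
  after 3 — PE[1][2] acc=55, pass-E 3, pass-S 55

(row, col, cycle) = (1, 2, 3)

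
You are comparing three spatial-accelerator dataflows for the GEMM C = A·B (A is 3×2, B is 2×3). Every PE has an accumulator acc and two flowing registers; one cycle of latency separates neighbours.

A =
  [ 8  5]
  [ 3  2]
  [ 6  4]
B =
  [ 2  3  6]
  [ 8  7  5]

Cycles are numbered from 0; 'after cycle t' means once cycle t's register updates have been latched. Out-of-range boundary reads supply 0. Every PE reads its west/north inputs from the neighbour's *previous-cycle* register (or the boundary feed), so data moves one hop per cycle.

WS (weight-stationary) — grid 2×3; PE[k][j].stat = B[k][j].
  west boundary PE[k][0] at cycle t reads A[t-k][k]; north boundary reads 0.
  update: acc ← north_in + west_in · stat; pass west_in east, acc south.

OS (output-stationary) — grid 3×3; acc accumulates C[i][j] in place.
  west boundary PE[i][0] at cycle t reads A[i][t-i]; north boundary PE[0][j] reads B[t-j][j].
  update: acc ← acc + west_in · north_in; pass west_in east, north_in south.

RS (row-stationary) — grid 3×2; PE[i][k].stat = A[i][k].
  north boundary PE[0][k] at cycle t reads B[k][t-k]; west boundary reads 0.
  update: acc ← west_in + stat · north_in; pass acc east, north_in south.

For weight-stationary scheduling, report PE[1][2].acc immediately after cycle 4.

PE[1][2].acc = 28

WS 2×3: PE[1][2] cycle-by-cycle (with neighbour feeds):
  [0] (0,2) acc=0 (h:0 v:0)
  [0] (1,1) acc=0 (h:0 v:0)
  [0] (1,2) acc=0 (h:0 v:0)
  [1] (0,2) acc=0 (h:0 v:0)
  [1] (1,1) acc=0 (h:0 v:0)
  [1] (1,2) acc=0 (h:0 v:0)
  [2] (0,2) acc=48 (h:8 v:48)
  [2] (1,1) acc=59 (h:5 v:59)
  [2] (1,2) acc=0 (h:0 v:0)
  [3] (0,2) acc=18 (h:3 v:18)
  [3] (1,1) acc=23 (h:2 v:23)
  [3] (1,2) acc=73 (h:5 v:73)
  [4] (0,2) acc=36 (h:6 v:36)
  [4] (1,1) acc=46 (h:4 v:46)
  [4] (1,2) acc=28 (h:2 v:28)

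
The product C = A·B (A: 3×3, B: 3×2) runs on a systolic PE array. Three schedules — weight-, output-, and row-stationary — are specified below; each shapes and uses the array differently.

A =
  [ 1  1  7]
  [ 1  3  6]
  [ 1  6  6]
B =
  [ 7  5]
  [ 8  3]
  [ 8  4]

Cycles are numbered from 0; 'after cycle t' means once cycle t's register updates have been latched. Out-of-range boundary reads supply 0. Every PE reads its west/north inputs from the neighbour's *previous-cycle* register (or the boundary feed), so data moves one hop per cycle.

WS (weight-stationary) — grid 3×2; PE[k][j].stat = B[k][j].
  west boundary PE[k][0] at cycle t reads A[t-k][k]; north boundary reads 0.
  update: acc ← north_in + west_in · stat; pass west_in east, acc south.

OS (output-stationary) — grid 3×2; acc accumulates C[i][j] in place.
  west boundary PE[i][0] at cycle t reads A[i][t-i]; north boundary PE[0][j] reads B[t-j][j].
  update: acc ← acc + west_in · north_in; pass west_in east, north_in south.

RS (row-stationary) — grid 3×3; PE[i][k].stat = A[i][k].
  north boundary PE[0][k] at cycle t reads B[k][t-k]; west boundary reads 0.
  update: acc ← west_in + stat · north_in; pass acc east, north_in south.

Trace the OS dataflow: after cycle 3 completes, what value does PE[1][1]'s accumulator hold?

OS (3×2). Following PE[1][1] plus its west/north inputs:
  t=0 PE[0][1]: acc=0 h=0 v=0
  t=0 PE[1][0]: acc=0 h=0 v=0
  t=0 PE[1][1]: acc=0 h=0 v=0
  t=1 PE[0][1]: acc=5 h=1 v=5
  t=1 PE[1][0]: acc=7 h=1 v=7
  t=1 PE[1][1]: acc=0 h=0 v=0
  t=2 PE[0][1]: acc=8 h=1 v=3
  t=2 PE[1][0]: acc=31 h=3 v=8
  t=2 PE[1][1]: acc=5 h=1 v=5
  t=3 PE[0][1]: acc=36 h=7 v=4
  t=3 PE[1][0]: acc=79 h=6 v=8
  t=3 PE[1][1]: acc=14 h=3 v=3

PE[1][1].acc = 14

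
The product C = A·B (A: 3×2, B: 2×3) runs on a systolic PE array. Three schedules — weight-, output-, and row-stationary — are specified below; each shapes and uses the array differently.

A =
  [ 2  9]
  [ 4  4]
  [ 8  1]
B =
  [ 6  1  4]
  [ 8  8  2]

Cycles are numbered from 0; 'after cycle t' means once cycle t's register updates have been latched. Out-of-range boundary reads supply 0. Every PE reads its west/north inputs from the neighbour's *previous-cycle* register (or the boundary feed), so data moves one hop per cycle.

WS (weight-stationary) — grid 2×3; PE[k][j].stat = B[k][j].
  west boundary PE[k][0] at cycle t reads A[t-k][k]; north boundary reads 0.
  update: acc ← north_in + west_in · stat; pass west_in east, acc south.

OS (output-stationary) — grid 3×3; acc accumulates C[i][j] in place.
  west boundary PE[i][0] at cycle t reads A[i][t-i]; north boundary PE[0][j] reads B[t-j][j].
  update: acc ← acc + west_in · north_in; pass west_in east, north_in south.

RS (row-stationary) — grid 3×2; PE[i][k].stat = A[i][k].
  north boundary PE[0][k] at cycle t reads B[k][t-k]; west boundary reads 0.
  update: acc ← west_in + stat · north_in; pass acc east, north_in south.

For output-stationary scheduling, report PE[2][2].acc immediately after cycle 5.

PE[2][2].acc = 34

OS 3×3: PE[2][2] cycle-by-cycle (with neighbour feeds):
  cycle 0: PE[1][2] → acc 0, east 0, south 0
  cycle 0: PE[2][1] → acc 0, east 0, south 0
  cycle 0: PE[2][2] → acc 0, east 0, south 0
  cycle 1: PE[1][2] → acc 0, east 0, south 0
  cycle 1: PE[2][1] → acc 0, east 0, south 0
  cycle 1: PE[2][2] → acc 0, east 0, south 0
  cycle 2: PE[1][2] → acc 0, east 0, south 0
  cycle 2: PE[2][1] → acc 0, east 0, south 0
  cycle 2: PE[2][2] → acc 0, east 0, south 0
  cycle 3: PE[1][2] → acc 16, east 4, south 4
  cycle 3: PE[2][1] → acc 8, east 8, south 1
  cycle 3: PE[2][2] → acc 0, east 0, south 0
  cycle 4: PE[1][2] → acc 24, east 4, south 2
  cycle 4: PE[2][1] → acc 16, east 1, south 8
  cycle 4: PE[2][2] → acc 32, east 8, south 4
  cycle 5: PE[1][2] → acc 24, east 0, south 0
  cycle 5: PE[2][1] → acc 16, east 0, south 0
  cycle 5: PE[2][2] → acc 34, east 1, south 2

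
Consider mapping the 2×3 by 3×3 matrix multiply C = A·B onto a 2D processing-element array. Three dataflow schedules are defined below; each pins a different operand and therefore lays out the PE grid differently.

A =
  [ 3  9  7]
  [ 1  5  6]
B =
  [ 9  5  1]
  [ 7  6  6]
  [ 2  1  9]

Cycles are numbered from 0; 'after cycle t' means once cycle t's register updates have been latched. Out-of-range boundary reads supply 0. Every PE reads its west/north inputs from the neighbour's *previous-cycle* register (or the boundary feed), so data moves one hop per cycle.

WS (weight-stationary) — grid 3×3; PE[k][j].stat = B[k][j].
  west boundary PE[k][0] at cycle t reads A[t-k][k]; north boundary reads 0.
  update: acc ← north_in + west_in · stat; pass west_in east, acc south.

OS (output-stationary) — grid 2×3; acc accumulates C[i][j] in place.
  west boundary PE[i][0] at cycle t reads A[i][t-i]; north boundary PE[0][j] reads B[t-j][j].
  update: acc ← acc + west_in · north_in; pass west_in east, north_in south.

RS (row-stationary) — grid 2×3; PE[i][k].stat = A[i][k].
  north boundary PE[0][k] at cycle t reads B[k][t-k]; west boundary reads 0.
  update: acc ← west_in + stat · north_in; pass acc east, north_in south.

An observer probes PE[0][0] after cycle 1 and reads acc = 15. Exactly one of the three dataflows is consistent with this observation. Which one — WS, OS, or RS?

WS (3×3 grid), PE[0][0]:
  0: (0,0).acc=27  regs=<3,27>
  1: (0,0).acc=9  regs=<1,9>
OS (2×3 grid), PE[0][0]:
  0: (0,0).acc=27  regs=<3,9>
  1: (0,0).acc=90  regs=<9,7>
RS (2×3 grid), PE[0][0]:
  0: (0,0).acc=27  regs=<27,9>
  1: (0,0).acc=15  regs=<15,5>

dataflow = RS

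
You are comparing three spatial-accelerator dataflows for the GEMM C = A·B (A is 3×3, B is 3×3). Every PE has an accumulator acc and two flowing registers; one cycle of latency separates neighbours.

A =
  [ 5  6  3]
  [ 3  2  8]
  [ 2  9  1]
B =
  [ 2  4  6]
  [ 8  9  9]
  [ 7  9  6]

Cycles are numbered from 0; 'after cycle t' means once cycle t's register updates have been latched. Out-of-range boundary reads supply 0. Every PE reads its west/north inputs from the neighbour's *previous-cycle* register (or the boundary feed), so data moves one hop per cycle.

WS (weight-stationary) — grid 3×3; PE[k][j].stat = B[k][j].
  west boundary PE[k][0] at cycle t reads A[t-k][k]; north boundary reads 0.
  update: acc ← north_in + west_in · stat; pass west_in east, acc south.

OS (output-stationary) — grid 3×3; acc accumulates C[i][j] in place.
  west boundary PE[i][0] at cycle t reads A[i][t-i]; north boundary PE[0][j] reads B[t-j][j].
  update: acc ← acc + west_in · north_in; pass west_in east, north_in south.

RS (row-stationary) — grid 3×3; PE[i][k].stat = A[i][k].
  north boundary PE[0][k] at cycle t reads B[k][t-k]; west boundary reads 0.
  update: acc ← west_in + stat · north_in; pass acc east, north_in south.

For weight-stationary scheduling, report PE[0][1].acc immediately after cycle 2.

WS on a 3×3 grid — tracing PE[0][1] and its feeders:
  @0  [0,0]  acc 10  |  →5  ↓10
  @0  [0,1]  acc 0  |  →0  ↓0
  @1  [0,0]  acc 6  |  →3  ↓6
  @1  [0,1]  acc 20  |  →5  ↓20
  @2  [0,0]  acc 4  |  →2  ↓4
  @2  [0,1]  acc 12  |  →3  ↓12

PE[0][1].acc = 12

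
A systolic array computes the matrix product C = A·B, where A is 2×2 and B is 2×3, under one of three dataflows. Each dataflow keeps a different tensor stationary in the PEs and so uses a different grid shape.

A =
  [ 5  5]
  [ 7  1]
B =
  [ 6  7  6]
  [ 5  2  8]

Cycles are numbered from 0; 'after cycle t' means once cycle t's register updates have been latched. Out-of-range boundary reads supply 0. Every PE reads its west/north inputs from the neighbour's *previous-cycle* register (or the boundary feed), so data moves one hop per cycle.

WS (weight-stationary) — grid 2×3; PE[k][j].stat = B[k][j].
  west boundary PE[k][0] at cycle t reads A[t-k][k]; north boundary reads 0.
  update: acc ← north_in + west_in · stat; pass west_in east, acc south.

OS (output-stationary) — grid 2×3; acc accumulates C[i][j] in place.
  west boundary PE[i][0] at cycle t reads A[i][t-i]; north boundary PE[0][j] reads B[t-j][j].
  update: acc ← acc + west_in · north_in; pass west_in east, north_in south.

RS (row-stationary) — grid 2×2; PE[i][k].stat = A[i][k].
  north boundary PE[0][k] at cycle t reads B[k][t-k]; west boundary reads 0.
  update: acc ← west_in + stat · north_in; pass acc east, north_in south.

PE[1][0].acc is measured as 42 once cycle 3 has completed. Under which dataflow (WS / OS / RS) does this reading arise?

WS (2×3 grid), PE[1][0]:
  cycle 0: PE[1][0] → acc 0, east 0, south 0
  cycle 1: PE[1][0] → acc 55, east 5, south 55
  cycle 2: PE[1][0] → acc 47, east 1, south 47
  cycle 3: PE[1][0] → acc 0, east 0, south 0
OS (2×3 grid), PE[1][0]:
  cycle 0: PE[1][0] → acc 0, east 0, south 0
  cycle 1: PE[1][0] → acc 42, east 7, south 6
  cycle 2: PE[1][0] → acc 47, east 1, south 5
  cycle 3: PE[1][0] → acc 47, east 0, south 0
RS (2×2 grid), PE[1][0]:
  cycle 0: PE[1][0] → acc 0, east 0, south 0
  cycle 1: PE[1][0] → acc 42, east 42, south 6
  cycle 2: PE[1][0] → acc 49, east 49, south 7
  cycle 3: PE[1][0] → acc 42, east 42, south 6

dataflow = RS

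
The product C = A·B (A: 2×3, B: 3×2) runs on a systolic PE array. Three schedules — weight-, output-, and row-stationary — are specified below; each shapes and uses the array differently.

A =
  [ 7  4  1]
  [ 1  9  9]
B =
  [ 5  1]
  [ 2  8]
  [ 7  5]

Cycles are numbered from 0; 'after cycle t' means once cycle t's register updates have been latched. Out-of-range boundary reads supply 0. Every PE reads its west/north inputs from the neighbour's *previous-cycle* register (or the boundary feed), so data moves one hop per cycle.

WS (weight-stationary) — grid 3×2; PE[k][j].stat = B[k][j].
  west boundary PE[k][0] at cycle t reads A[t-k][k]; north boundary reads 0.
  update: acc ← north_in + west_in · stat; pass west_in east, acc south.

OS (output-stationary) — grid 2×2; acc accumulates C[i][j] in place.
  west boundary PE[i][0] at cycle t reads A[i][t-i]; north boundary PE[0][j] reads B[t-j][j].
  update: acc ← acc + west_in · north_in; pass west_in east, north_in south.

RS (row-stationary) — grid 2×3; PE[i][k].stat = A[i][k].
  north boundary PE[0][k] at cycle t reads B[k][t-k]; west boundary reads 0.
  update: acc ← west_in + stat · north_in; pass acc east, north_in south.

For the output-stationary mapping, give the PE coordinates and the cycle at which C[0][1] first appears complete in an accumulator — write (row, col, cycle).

(row, col, cycle) = (0, 1, 3)

OS — PE[0][1] is where C[0][1] collects:
  cycle 0: PE[0][1] → acc 0, east 0, south 0
  cycle 1: PE[0][1] → acc 7, east 7, south 1
  cycle 2: PE[0][1] → acc 39, east 4, south 8
  cycle 3: PE[0][1] → acc 44, east 1, south 5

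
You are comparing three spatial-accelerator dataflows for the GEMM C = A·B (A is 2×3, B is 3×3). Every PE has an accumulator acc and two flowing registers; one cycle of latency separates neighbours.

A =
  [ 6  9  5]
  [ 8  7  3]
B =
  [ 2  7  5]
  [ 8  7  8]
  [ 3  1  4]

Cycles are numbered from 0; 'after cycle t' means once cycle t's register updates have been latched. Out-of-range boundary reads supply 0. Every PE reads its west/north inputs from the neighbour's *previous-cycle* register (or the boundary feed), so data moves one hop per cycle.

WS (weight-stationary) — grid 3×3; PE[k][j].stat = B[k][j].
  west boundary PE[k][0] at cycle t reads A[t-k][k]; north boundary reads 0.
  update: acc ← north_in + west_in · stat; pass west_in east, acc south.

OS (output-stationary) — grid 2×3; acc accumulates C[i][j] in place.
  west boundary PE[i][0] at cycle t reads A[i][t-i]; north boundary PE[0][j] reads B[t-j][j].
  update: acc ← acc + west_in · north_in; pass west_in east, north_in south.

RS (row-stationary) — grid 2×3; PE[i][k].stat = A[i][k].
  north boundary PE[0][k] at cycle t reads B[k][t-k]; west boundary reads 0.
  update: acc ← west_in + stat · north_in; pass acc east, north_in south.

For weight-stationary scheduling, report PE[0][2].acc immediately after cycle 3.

PE[0][2].acc = 40

WS (3×3). Following PE[0][2] plus its west/north inputs:
  @0  [0,1]  acc 0  |  →0  ↓0
  @0  [0,2]  acc 0  |  →0  ↓0
  @1  [0,1]  acc 42  |  →6  ↓42
  @1  [0,2]  acc 0  |  →0  ↓0
  @2  [0,1]  acc 56  |  →8  ↓56
  @2  [0,2]  acc 30  |  →6  ↓30
  @3  [0,1]  acc 0  |  →0  ↓0
  @3  [0,2]  acc 40  |  →8  ↓40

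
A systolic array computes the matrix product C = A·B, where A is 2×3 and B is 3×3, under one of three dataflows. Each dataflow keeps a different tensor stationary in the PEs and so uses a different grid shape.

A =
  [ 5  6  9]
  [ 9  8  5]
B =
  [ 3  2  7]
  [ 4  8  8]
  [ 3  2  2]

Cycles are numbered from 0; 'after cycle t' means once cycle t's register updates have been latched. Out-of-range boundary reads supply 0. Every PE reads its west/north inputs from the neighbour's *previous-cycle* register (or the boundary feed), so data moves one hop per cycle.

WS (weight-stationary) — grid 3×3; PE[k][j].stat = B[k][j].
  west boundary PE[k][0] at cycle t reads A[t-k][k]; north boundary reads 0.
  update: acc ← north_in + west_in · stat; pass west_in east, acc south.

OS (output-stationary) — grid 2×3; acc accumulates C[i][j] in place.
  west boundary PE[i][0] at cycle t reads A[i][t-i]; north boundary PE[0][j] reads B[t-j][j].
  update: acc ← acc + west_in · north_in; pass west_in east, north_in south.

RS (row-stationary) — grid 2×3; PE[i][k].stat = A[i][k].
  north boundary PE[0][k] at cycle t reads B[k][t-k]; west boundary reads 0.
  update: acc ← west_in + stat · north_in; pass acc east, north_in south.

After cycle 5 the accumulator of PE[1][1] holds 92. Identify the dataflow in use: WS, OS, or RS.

Under WS (3×3), PE[1][1]:
  [0] (1,1) acc=0 (h:0 v:0)
  [1] (1,1) acc=0 (h:0 v:0)
  [2] (1,1) acc=58 (h:6 v:58)
  [3] (1,1) acc=82 (h:8 v:82)
  [4] (1,1) acc=0 (h:0 v:0)
  [5] (1,1) acc=0 (h:0 v:0)
Under OS (2×3), PE[1][1]:
  [0] (1,1) acc=0 (h:0 v:0)
  [1] (1,1) acc=0 (h:0 v:0)
  [2] (1,1) acc=18 (h:9 v:2)
  [3] (1,1) acc=82 (h:8 v:8)
  [4] (1,1) acc=92 (h:5 v:2)
  [5] (1,1) acc=92 (h:0 v:0)
Under RS (2×3), PE[1][1]:
  [0] (1,1) acc=0 (h:0 v:0)
  [1] (1,1) acc=0 (h:0 v:0)
  [2] (1,1) acc=59 (h:59 v:4)
  [3] (1,1) acc=82 (h:82 v:8)
  [4] (1,1) acc=127 (h:127 v:8)
  [5] (1,1) acc=0 (h:0 v:0)

dataflow = OS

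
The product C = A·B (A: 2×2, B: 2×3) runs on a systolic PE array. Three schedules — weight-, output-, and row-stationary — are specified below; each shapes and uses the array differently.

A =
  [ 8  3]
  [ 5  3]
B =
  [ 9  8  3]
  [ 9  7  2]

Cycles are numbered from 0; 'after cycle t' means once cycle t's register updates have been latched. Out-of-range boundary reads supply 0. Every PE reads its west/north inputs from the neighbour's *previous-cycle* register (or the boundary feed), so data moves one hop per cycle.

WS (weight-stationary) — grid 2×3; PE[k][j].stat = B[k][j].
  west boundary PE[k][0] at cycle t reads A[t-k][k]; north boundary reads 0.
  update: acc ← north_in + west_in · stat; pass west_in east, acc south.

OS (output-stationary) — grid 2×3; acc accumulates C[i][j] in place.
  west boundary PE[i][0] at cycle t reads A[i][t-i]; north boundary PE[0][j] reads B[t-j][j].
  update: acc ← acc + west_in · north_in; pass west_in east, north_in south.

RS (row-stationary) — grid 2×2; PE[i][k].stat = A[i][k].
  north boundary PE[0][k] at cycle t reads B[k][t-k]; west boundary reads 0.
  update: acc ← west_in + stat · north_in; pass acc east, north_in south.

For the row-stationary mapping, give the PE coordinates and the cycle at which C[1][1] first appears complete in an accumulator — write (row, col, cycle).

(row, col, cycle) = (1, 1, 3)

RS: C[1][1] accumulates in PE[1][1]:
  step 0 · PE1,1: acc=0; fwd→0 fwd↓0
  step 1 · PE1,1: acc=0; fwd→0 fwd↓0
  step 2 · PE1,1: acc=72; fwd→72 fwd↓9
  step 3 · PE1,1: acc=61; fwd→61 fwd↓7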